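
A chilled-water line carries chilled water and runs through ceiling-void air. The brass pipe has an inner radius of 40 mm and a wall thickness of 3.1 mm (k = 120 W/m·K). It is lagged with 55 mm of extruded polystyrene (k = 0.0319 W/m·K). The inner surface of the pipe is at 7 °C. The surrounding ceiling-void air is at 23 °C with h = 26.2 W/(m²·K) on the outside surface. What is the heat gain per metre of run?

Treating each annulus and film as a series resistance:
R_brass pipe wall = ln(43.1/40)/(2π×120×1) = 9.9×10^-5 K/W
R_extruded polystyrene = ln(98.1/43.1)/(2π×0.0319×1) = 4.103 K/W
R_outer film = 1/(h_o·2πr_oL) = 1/(26.2×2π×0.0981×1) = 0.06192 K/W
R_total = 4.165 K/W
Q = ΔT/R_total = 16/4.165

q′ ≈ 3.84 W/m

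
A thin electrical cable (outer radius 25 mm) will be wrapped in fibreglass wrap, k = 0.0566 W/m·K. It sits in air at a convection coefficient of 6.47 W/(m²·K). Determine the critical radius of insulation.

r_cr ≈ 8.75 mm

For a cylinder r_cr = k/h = 0.0566/6.47
r_cr = 8.75 mm; since the bare radius (25 mm) is above r_cr, any added insulation will reduce heat loss.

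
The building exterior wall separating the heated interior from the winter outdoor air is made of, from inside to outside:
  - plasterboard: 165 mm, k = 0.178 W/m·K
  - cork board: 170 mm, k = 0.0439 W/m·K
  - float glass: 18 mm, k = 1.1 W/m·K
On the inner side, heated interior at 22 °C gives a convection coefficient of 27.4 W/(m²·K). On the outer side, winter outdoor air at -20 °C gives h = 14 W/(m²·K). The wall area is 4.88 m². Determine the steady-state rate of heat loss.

Model the wall as resistances in series:
R_inner film = 1/(h_i·A) = 1/(27.4×4.88) = 0.007479 K/W
R_plasterboard = L/(kA) = 0.165/(0.178×4.88) = 0.19 K/W
R_cork board = L/(kA) = 0.17/(0.0439×4.88) = 0.7935 K/W
R_float glass = L/(kA) = 0.018/(1.1×4.88) = 0.003353 K/W
R_outer film = 1/(h_o·A) = 1/(14×4.88) = 0.01464 K/W
R_total = 1.009 K/W
Q = ΔT / R_total = 42 / 1.009

Q ≈ 41.6 W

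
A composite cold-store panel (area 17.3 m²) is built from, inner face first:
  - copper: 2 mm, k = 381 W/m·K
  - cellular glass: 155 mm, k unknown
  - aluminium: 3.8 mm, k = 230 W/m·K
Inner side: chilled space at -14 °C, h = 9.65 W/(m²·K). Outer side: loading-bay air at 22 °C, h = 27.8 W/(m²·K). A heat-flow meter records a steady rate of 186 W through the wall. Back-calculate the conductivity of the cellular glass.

Treating each layer as a thermal resistance in series:
R_inner film = 1/(h_i·A) = 1/(9.65×17.3) = 0.00599 K/W
R_copper = L/(kA) = 0.002/(381×17.3) = 3.034×10^-7 K/W
R_aluminium = L/(kA) = 0.0038/(230×17.3) = 9.55×10^-7 K/W
R_outer film = 1/(h_o·A) = 1/(27.8×17.3) = 0.002079 K/W
Sum of known resistances R_other = 0.008071 K/W
Total R = ΔT/Q = 36/186 = 0.1935 K/W
R_cellular glass = R_total − R_other = 0.1855 K/W
k = L/(R·A) = 0.155/(0.1855×17.3)

k ≈ 0.0483 W/(m·K)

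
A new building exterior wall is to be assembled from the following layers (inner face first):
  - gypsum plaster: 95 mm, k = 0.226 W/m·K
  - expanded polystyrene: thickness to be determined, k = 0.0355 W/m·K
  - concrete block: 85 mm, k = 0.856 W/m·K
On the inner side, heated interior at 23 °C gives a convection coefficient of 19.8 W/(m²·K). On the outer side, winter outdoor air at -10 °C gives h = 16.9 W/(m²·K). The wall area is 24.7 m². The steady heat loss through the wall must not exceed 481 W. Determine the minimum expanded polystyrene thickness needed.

Model the wall as resistances in series:
R_inner film = 1/(h_i·A) = 1/(19.8×24.7) = 0.002045 K/W
R_gypsum plaster = L/(kA) = 0.095/(0.226×24.7) = 0.01702 K/W
R_concrete block = L/(kA) = 0.085/(0.856×24.7) = 0.00402 K/W
R_outer film = 1/(h_o·A) = 1/(16.9×24.7) = 0.002396 K/W
Sum of the known resistances R_other = 0.02548 K/W
Required total resistance R_tot = ΔT/Q_allow = 33/481 = 0.06861 K/W
R_expanded polystyrene = R_tot − R_other = 0.04313 K/W
L = R·k·A = 0.04313×0.0355×24.7

L ≈ 37.8 mm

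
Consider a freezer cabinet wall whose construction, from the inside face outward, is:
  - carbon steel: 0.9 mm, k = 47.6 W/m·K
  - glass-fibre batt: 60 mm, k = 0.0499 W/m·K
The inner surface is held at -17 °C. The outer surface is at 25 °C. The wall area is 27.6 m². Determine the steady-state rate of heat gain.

Treating each layer as a thermal resistance in series:
R_carbon steel = L/(kA) = 0.0009/(47.6×27.6) = 6.851×10^-7 K/W
R_glass-fibre batt = L/(kA) = 0.06/(0.0499×27.6) = 0.04357 K/W
R_total = 0.04357 K/W
Q = ΔT / R_total = 42 / 0.04357

Q ≈ 964 W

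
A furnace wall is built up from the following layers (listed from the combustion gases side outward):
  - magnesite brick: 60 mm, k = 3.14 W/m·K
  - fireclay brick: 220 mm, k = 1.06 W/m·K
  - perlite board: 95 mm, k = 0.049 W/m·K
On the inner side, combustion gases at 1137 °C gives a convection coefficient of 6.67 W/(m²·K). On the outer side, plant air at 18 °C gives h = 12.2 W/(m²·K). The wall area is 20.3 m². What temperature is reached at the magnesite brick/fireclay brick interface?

Thermal resistances in series:
R_inner film = 1/(h_i·A) = 1/(6.67×20.3) = 0.007385 K/W
R_magnesite brick = L/(kA) = 0.06/(3.14×20.3) = 9.413×10^-4 K/W
R_fireclay brick = L/(kA) = 0.22/(1.06×20.3) = 0.01022 K/W
R_perlite board = L/(kA) = 0.095/(0.049×20.3) = 0.09551 K/W
R_outer film = 1/(h_o·A) = 1/(12.2×20.3) = 0.004038 K/W
R_total = 0.1181 K/W;  Q = ΔT/R_total = 1119/0.1181 = 9475 W
T_interface = T_inner − Q·ΣR(inner→interface) = 1137 − 9480×0.008327

T ≈ 1060 °C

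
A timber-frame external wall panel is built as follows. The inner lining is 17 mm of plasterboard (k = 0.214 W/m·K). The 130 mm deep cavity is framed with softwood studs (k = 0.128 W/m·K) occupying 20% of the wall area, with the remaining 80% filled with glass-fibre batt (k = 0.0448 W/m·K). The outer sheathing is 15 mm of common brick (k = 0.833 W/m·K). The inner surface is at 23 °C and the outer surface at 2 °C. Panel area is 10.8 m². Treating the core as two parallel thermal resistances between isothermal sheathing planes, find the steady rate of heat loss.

Sheathing layers in series; stud and cavity paths in parallel between them.
R_inner = 0.017/(0.214×10.8) = 0.007355 K/W
R_stud  = 0.13/(0.128×0.2×10.8) = 0.4702 K/W
R_cav   = 0.13/(0.0448×0.8×10.8) = 0.3359 K/W
1/R_core = 1/R_stud + 1/R_cav → R_core = 0.1959 K/W
R_outer = 0.015/(0.833×10.8) = 0.001667 K/W
R_total = 0.2049 K/W
Q = ΔT/R_total = 21/0.2049

Q ≈ 102 W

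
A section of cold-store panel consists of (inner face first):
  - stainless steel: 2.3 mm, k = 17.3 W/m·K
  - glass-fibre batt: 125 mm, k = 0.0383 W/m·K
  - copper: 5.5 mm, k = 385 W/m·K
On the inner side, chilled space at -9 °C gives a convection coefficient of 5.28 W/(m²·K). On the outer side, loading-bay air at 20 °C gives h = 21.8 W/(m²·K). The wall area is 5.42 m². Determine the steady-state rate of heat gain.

Series thermal resistances:
R_inner film = 1/(h_i·A) = 1/(5.28×5.42) = 0.03494 K/W
R_stainless steel = L/(kA) = 0.0023/(17.3×5.42) = 2.453×10^-5 K/W
R_glass-fibre batt = L/(kA) = 0.125/(0.0383×5.42) = 0.6022 K/W
R_copper = L/(kA) = 0.0055/(385×5.42) = 2.636×10^-6 K/W
R_outer film = 1/(h_o·A) = 1/(21.8×5.42) = 0.008463 K/W
R_total = 0.6456 K/W
Q = ΔT / R_total = 29 / 0.6456

Q ≈ 44.9 W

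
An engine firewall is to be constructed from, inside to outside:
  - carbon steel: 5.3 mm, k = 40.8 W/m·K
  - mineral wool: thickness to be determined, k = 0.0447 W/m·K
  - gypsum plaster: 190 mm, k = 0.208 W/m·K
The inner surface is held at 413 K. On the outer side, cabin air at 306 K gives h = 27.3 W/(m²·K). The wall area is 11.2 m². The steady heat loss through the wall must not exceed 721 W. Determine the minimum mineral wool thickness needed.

Using the resistance-network approach (series):
R_carbon steel = L/(kA) = 0.0053/(40.8×11.2) = 1.16×10^-5 K/W
R_gypsum plaster = L/(kA) = 0.19/(0.208×11.2) = 0.08156 K/W
R_outer film = 1/(h_o·A) = 1/(27.3×11.2) = 0.003271 K/W
Sum of the known resistances R_other = 0.08484 K/W
Required total resistance R_tot = ΔT/Q_allow = 107/721 = 0.1484 K/W
R_mineral wool = R_tot − R_other = 0.06356 K/W
L = R·k·A = 0.06356×0.0447×11.2

L ≈ 31.8 mm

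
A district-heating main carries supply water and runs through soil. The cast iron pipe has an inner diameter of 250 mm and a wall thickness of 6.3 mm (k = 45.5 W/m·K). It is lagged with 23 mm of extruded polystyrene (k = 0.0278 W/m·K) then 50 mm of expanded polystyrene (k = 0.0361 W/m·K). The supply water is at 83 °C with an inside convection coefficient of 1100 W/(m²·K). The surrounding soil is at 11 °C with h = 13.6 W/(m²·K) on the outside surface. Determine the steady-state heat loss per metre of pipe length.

q′ ≈ 32.4 W/m

Per-layer cylindrical resistances, series-summed:
R_inner film = 1/(h_i·2πr₁L) = 1/(1100×2π×0.125×1) = 0.001157 K/W
R_cast iron pipe wall = ln(131.3/125)/(2π×45.5×1) = 1.72×10^-4 K/W
R_extruded polystyrene = ln(154.3/131.3)/(2π×0.0278×1) = 0.9241 K/W
R_expanded polystyrene = ln(204.3/154.3)/(2π×0.0361×1) = 1.237 K/W
R_outer film = 1/(h_o·2πr_oL) = 1/(13.6×2π×0.2043×1) = 0.05728 K/W
R_total = 2.22 K/W
Q = ΔT/R_total = 72/2.22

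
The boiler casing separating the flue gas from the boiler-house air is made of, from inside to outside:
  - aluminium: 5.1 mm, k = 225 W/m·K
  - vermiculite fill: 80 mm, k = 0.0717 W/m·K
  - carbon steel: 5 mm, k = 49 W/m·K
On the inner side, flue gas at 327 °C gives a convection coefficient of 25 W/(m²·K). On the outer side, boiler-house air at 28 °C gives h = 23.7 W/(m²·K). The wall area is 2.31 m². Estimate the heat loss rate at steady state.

Series thermal resistances:
R_inner film = 1/(h_i·A) = 1/(25×2.31) = 0.01732 K/W
R_aluminium = L/(kA) = 0.0051/(225×2.31) = 9.812×10^-6 K/W
R_vermiculite fill = L/(kA) = 0.08/(0.0717×2.31) = 0.483 K/W
R_carbon steel = L/(kA) = 0.005/(49×2.31) = 4.417×10^-5 K/W
R_outer film = 1/(h_o·A) = 1/(23.7×2.31) = 0.01827 K/W
R_total = 0.5186 K/W
Q = ΔT / R_total = 299 / 0.5186

Q ≈ 576 W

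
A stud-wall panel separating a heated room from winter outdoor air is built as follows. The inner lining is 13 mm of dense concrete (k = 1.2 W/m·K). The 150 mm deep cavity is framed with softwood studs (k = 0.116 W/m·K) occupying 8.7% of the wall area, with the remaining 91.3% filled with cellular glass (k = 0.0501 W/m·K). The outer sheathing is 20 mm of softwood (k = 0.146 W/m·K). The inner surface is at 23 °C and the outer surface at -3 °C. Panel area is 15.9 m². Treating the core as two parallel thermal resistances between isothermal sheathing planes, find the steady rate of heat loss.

Sheathing layers in series; stud and cavity paths in parallel between them.
R_inner = 0.013/(1.2×15.9) = 6.813×10^-4 K/W
R_stud  = 0.15/(0.116×0.087×15.9) = 0.9348 K/W
R_cav   = 0.15/(0.0501×0.913×15.9) = 0.2062 K/W
1/R_core = 1/R_stud + 1/R_cav → R_core = 0.169 K/W
R_outer = 0.02/(0.146×15.9) = 0.008615 K/W
R_total = 0.1783 K/W
Q = ΔT/R_total = 26/0.1783

Q ≈ 146 W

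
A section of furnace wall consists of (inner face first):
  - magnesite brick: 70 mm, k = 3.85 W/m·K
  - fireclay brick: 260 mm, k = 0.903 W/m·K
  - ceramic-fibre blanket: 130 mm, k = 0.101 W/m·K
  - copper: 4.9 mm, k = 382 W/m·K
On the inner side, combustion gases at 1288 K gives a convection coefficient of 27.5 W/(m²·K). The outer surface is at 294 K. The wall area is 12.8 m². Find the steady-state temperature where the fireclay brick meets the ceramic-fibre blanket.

Thermal resistances in series:
R_inner film = 1/(h_i·A) = 1/(27.5×12.8) = 0.002841 K/W
R_magnesite brick = L/(kA) = 0.07/(3.85×12.8) = 0.00142 K/W
R_fireclay brick = L/(kA) = 0.26/(0.903×12.8) = 0.02249 K/W
R_ceramic-fibre blanket = L/(kA) = 0.13/(0.101×12.8) = 0.1006 K/W
R_copper = L/(kA) = 0.0049/(382×12.8) = 1.002×10^-6 K/W
R_total = 0.1273 K/W;  Q = ΔT/R_total = 994/0.1273 = 7807 W
T_interface = T_inner − Q·ΣR(inner→interface) = 1288 − 7810×0.02676

T ≈ 1080 K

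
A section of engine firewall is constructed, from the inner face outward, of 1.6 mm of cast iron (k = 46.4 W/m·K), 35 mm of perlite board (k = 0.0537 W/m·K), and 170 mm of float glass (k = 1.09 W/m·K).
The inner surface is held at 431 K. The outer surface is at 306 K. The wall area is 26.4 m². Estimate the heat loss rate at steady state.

Model the wall as resistances in series:
R_cast iron = L/(kA) = 0.0016/(46.4×26.4) = 1.306×10^-6 K/W
R_perlite board = L/(kA) = 0.035/(0.0537×26.4) = 0.02469 K/W
R_float glass = L/(kA) = 0.17/(1.09×26.4) = 0.005908 K/W
R_total = 0.0306 K/W
Q = ΔT / R_total = 125 / 0.0306

Q ≈ 4090 W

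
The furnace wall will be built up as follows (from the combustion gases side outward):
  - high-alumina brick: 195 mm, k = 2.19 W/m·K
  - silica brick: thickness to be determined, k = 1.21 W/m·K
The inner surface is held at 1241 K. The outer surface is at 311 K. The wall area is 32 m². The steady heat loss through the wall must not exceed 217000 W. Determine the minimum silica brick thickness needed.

Series thermal resistances:
R_high-alumina brick = L/(kA) = 0.195/(2.19×32) = 0.002783 K/W
Sum of the known resistances R_other = 0.002783 K/W
Required total resistance R_tot = ΔT/Q_allow = 930/217000 = 0.004286 K/W
R_silica brick = R_tot − R_other = 0.001503 K/W
L = R·k·A = 0.001503×1.21×32

L ≈ 58.2 mm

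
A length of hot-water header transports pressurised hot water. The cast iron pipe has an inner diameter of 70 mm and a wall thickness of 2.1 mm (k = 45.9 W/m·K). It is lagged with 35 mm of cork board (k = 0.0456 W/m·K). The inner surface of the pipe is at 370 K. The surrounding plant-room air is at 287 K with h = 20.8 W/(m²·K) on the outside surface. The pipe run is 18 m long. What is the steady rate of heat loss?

Q ≈ 616 W

For a radial system each layer contributes R = ln(r_out/r_in)/(2πkL); films add R = 1/(hA).
R_cast iron pipe wall = ln(37.1/35)/(2π×45.9×18) = 1.122×10^-5 K/W
R_cork board = ln(72.1/37.1)/(2π×0.0456×18) = 0.1288 K/W
R_outer film = 1/(h_o·2πr_oL) = 1/(20.8×2π×0.0721×18) = 0.005896 K/W
R_total = 0.1347 K/W
Q = ΔT/R_total = 83/0.1347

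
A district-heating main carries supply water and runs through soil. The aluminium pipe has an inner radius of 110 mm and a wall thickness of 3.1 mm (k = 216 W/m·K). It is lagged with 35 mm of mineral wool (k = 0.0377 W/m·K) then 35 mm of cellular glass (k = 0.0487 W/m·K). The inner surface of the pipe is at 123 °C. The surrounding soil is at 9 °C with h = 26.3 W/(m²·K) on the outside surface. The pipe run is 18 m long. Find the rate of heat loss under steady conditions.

Per-layer cylindrical resistances, series-summed:
R_aluminium pipe wall = ln(113.1/110)/(2π×216×18) = 1.138×10^-6 K/W
R_mineral wool = ln(148.1/113.1)/(2π×0.0377×18) = 0.06323 K/W
R_cellular glass = ln(183.1/148.1)/(2π×0.0487×18) = 0.03852 K/W
R_outer film = 1/(h_o·2πr_oL) = 1/(26.3×2π×0.1831×18) = 0.001836 K/W
R_total = 0.1036 K/W
Q = ΔT/R_total = 114/0.1036

Q ≈ 1100 W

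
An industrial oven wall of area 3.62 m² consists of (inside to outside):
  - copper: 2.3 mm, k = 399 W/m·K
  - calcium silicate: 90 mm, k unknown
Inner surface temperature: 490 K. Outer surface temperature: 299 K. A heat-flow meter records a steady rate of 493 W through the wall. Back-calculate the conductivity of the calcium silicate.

Treating each layer as a thermal resistance in series:
R_copper = L/(kA) = 0.0023/(399×3.62) = 1.592×10^-6 K/W
Sum of known resistances R_other = 1.592×10^-6 K/W
Total R = ΔT/Q = 191/493 = 0.3874 K/W
R_calcium silicate = R_total − R_other = 0.3874 K/W
k = L/(R·A) = 0.09/(0.3874×3.62)

k ≈ 0.0642 W/(m·K)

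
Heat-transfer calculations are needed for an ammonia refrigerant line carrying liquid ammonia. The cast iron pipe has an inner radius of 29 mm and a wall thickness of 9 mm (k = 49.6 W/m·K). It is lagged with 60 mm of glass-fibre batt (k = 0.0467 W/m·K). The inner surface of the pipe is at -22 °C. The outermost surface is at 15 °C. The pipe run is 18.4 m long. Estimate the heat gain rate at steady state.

Per-layer cylindrical resistances, series-summed:
R_cast iron pipe wall = ln(38/29)/(2π×49.6×18.4) = 4.714×10^-5 K/W
R_glass-fibre batt = ln(98/38)/(2π×0.0467×18.4) = 0.1755 K/W
R_total = 0.1755 K/W
Q = ΔT/R_total = 37/0.1755

Q ≈ 211 W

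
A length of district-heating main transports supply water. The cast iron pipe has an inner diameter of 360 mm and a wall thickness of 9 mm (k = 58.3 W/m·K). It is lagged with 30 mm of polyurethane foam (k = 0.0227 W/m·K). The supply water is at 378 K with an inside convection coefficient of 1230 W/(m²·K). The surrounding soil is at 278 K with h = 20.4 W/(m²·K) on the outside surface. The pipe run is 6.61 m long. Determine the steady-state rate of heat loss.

Q ≈ 618 W

Per-layer cylindrical resistances, series-summed:
R_inner film = 1/(h_i·2πr₁L) = 1/(1230×2π×0.18×6.61) = 1.088×10^-4 K/W
R_cast iron pipe wall = ln(189/180)/(2π×58.3×6.61) = 2.015×10^-5 K/W
R_polyurethane foam = ln(219/189)/(2π×0.0227×6.61) = 0.1563 K/W
R_outer film = 1/(h_o·2πr_oL) = 1/(20.4×2π×0.219×6.61) = 0.005389 K/W
R_total = 0.1618 K/W
Q = ΔT/R_total = 100/0.1618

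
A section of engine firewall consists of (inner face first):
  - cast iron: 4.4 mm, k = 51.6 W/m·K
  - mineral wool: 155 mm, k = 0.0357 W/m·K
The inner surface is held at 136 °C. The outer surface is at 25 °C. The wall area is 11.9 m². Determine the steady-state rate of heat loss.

Q ≈ 304 W

Series thermal resistances:
R_cast iron = L/(kA) = 0.0044/(51.6×11.9) = 7.166×10^-6 K/W
R_mineral wool = L/(kA) = 0.155/(0.0357×11.9) = 0.3649 K/W
R_total = 0.3649 K/W
Q = ΔT / R_total = 111 / 0.3649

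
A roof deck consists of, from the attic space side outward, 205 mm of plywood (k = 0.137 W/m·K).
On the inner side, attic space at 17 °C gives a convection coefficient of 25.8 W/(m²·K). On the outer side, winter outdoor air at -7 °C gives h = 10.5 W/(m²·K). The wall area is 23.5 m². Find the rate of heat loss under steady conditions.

Q ≈ 346 W

Thermal resistances in series:
R_inner film = 1/(h_i·A) = 1/(25.8×23.5) = 0.001649 K/W
R_plywood = L/(kA) = 0.205/(0.137×23.5) = 0.06367 K/W
R_outer film = 1/(h_o·A) = 1/(10.5×23.5) = 0.004053 K/W
R_total = 0.06938 K/W
Q = ΔT / R_total = 24 / 0.06938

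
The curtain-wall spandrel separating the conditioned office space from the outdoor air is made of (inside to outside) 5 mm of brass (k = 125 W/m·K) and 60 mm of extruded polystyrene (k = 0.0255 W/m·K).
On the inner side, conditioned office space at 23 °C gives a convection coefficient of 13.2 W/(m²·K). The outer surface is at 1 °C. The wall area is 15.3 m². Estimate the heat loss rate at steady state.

Q ≈ 139 W

Series thermal resistances:
R_inner film = 1/(h_i·A) = 1/(13.2×15.3) = 0.004951 K/W
R_brass = L/(kA) = 0.005/(125×15.3) = 2.614×10^-6 K/W
R_extruded polystyrene = L/(kA) = 0.06/(0.0255×15.3) = 0.1538 K/W
R_total = 0.1587 K/W
Q = ΔT / R_total = 22 / 0.1587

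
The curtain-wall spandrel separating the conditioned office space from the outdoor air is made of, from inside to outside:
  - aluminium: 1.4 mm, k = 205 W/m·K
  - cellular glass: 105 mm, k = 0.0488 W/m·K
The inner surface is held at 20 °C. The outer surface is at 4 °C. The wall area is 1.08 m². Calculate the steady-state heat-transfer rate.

Model the wall as resistances in series:
R_aluminium = L/(kA) = 0.0014/(205×1.08) = 6.323×10^-6 K/W
R_cellular glass = L/(kA) = 0.105/(0.0488×1.08) = 1.992 K/W
R_total = 1.992 K/W
Q = ΔT / R_total = 16 / 1.992

Q ≈ 8.03 W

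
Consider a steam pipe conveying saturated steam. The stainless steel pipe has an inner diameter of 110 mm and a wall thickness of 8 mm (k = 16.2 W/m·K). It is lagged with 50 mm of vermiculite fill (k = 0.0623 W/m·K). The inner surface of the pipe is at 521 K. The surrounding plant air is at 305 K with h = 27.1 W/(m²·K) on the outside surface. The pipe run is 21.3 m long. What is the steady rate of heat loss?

Radial resistances (cylindrical: R_cond = ln(r_o/r_i)/(2πkL), R_conv = 1/(h·2πrL)):
R_stainless steel pipe wall = ln(63/55)/(2π×16.2×21.3) = 6.264×10^-5 K/W
R_vermiculite fill = ln(113/63)/(2π×0.0623×21.3) = 0.07007 K/W
R_outer film = 1/(h_o·2πr_oL) = 1/(27.1×2π×0.113×21.3) = 0.00244 K/W
R_total = 0.07258 K/W
Q = ΔT/R_total = 216/0.07258

Q ≈ 2980 W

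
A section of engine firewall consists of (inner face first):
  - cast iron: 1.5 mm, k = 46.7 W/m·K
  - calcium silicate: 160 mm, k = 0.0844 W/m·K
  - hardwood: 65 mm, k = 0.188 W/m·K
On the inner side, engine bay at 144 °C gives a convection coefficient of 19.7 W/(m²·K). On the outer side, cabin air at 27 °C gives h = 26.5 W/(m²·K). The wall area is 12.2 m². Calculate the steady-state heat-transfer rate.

Q ≈ 613 W

Model the wall as resistances in series:
R_inner film = 1/(h_i·A) = 1/(19.7×12.2) = 0.004161 K/W
R_cast iron = L/(kA) = 0.0015/(46.7×12.2) = 2.633×10^-6 K/W
R_calcium silicate = L/(kA) = 0.16/(0.0844×12.2) = 0.1554 K/W
R_hardwood = L/(kA) = 0.065/(0.188×12.2) = 0.02834 K/W
R_outer film = 1/(h_o·A) = 1/(26.5×12.2) = 0.003093 K/W
R_total = 0.191 K/W
Q = ΔT / R_total = 117 / 0.191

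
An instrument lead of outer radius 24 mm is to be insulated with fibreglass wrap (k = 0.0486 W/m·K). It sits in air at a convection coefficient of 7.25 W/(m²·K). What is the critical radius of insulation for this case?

For a cylinder r_cr = k/h = 0.0486/7.25
r_cr = 6.7 mm; since the bare radius (24 mm) is above r_cr, any added insulation will reduce heat loss.

r_cr ≈ 6.7 mm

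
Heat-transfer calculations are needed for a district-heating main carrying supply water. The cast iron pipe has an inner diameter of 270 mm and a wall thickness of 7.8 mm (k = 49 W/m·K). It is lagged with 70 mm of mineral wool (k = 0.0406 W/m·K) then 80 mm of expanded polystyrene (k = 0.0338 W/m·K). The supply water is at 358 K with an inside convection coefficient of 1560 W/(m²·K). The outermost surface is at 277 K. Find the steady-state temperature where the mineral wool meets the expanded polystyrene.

T ≈ 317 K

Radial resistances (cylindrical: R_cond = ln(r_o/r_i)/(2πkL), R_conv = 1/(h·2πrL)):
R_inner film = 1/(h_i·2πr₁L) = 1/(1560×2π×0.135×1) = 7.557×10^-4 K/W
R_cast iron pipe wall = ln(142.8/135)/(2π×49×1) = 1.824×10^-4 K/W
R_mineral wool = ln(212.8/142.8)/(2π×0.0406×1) = 1.564 K/W
R_expanded polystyrene = ln(292.8/212.8)/(2π×0.0338×1) = 1.503 K/W
R_total = 3.067 K/W
Q = ΔT/R_total = 81/3.067
Q = 26.4 W/m
T_interface = T_inner − Q·ΣR(inner→interface) = 358 − 26.4×1.565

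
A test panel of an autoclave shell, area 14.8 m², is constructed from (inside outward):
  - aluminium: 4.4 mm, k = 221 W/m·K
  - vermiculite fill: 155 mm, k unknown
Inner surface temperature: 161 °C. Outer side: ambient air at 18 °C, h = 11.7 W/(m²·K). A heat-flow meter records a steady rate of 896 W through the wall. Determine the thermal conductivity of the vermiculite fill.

Model the wall as resistances in series:
R_aluminium = L/(kA) = 0.0044/(221×14.8) = 1.345×10^-6 K/W
R_outer film = 1/(h_o·A) = 1/(11.7×14.8) = 0.005775 K/W
Sum of known resistances R_other = 0.005776 K/W
Total R = ΔT/Q = 143/896 = 0.1596 K/W
R_vermiculite fill = R_total − R_other = 0.1538 K/W
k = L/(R·A) = 0.155/(0.1538×14.8)

k ≈ 0.0681 W/(m·K)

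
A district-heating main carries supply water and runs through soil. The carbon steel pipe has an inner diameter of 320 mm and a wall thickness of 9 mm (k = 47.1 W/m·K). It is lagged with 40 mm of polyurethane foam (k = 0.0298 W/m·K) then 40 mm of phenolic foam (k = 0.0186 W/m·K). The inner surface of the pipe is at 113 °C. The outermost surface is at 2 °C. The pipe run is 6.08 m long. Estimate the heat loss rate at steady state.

Q ≈ 256 W

Cylindrical conduction, so R = ln(r₂/r₁)/(2πkL) per layer, in series:
R_carbon steel pipe wall = ln(169/160)/(2π×47.1×6.08) = 3.041×10^-5 K/W
R_polyurethane foam = ln(209/169)/(2π×0.0298×6.08) = 0.1866 K/W
R_phenolic foam = ln(249/209)/(2π×0.0186×6.08) = 0.2465 K/W
R_total = 0.4331 K/W
Q = ΔT/R_total = 111/0.4331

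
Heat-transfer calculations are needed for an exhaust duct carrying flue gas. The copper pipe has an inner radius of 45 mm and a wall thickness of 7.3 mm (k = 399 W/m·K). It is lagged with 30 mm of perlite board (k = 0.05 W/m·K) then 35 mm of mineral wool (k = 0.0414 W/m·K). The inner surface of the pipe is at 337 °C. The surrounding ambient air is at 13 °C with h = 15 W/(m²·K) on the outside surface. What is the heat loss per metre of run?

Cylindrical conduction, so R = ln(r₂/r₁)/(2πkL) per layer, in series:
R_copper pipe wall = ln(52.3/45)/(2π×399×1) = 5.997×10^-5 K/W
R_perlite board = ln(82.3/52.3)/(2π×0.05×1) = 1.443 K/W
R_mineral wool = ln(117.3/82.3)/(2π×0.0414×1) = 1.362 K/W
R_outer film = 1/(h_o·2πr_oL) = 1/(15×2π×0.1173×1) = 0.09045 K/W
R_total = 2.896 K/W
Q = ΔT/R_total = 324/2.896

q′ ≈ 112 W/m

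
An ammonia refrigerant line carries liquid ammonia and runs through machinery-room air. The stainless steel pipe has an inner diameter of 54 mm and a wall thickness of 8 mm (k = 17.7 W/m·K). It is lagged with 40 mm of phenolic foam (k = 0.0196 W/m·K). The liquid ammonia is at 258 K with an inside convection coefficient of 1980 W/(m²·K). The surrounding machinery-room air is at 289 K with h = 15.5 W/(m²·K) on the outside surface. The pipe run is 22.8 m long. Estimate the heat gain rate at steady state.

Q ≈ 112 W

Per-layer cylindrical resistances, series-summed:
R_inner film = 1/(h_i·2πr₁L) = 1/(1980×2π×0.027×22.8) = 1.306×10^-4 K/W
R_stainless steel pipe wall = ln(35/27)/(2π×17.7×22.8) = 1.023×10^-4 K/W
R_phenolic foam = ln(75/35)/(2π×0.0196×22.8) = 0.2714 K/W
R_outer film = 1/(h_o·2πr_oL) = 1/(15.5×2π×0.075×22.8) = 0.006005 K/W
R_total = 0.2777 K/W
Q = ΔT/R_total = 31/0.2777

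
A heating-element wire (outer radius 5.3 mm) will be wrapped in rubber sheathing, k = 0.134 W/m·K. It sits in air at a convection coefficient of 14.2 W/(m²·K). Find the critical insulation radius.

For a cylinder r_cr = k/h = 0.134/14.2
r_cr = 9.44 mm; since the bare radius (5.3 mm) is below r_cr, adding a thin layer of insulation will *increase* heat loss.

r_cr ≈ 9.44 mm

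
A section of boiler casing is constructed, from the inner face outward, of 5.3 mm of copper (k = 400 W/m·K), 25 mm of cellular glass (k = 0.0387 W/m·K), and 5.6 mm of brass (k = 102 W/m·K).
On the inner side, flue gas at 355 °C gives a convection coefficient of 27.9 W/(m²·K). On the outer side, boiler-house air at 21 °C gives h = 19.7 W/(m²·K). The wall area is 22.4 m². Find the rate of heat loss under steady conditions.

Q ≈ 10200 W

Thermal resistances in series:
R_inner film = 1/(h_i·A) = 1/(27.9×22.4) = 0.0016 K/W
R_copper = L/(kA) = 0.0053/(400×22.4) = 5.915×10^-7 K/W
R_cellular glass = L/(kA) = 0.025/(0.0387×22.4) = 0.02884 K/W
R_brass = L/(kA) = 0.0056/(102×22.4) = 2.451×10^-6 K/W
R_outer film = 1/(h_o·A) = 1/(19.7×22.4) = 0.002266 K/W
R_total = 0.03271 K/W
Q = ΔT / R_total = 334 / 0.03271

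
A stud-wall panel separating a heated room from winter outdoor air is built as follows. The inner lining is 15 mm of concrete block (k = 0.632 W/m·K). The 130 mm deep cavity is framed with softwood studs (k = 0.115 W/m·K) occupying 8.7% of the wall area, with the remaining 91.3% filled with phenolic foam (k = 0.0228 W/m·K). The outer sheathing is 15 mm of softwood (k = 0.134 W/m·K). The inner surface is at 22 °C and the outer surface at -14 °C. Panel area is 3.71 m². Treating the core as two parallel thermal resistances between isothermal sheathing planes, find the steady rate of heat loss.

Q ≈ 30.7 W

Sheathing layers in series; stud and cavity paths in parallel between them.
R_inner = 0.015/(0.632×3.71) = 0.006397 K/W
R_stud  = 0.13/(0.115×0.087×3.71) = 3.502 K/W
R_cav   = 0.13/(0.0228×0.913×3.71) = 1.683 K/W
1/R_core = 1/R_stud + 1/R_cav → R_core = 1.137 K/W
R_outer = 0.015/(0.134×3.71) = 0.03017 K/W
R_total = 1.173 K/W
Q = ΔT/R_total = 36/1.173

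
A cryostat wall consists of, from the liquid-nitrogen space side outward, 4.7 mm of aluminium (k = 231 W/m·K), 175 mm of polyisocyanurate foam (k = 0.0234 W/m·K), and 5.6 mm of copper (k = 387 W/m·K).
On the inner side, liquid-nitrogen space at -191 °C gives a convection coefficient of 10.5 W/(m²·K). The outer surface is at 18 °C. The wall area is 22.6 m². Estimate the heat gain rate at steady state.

Thermal resistances in series:
R_inner film = 1/(h_i·A) = 1/(10.5×22.6) = 0.004214 K/W
R_aluminium = L/(kA) = 0.0047/(231×22.6) = 9.003×10^-7 K/W
R_polyisocyanurate foam = L/(kA) = 0.175/(0.0234×22.6) = 0.3309 K/W
R_copper = L/(kA) = 0.0056/(387×22.6) = 6.403×10^-7 K/W
R_total = 0.3351 K/W
Q = ΔT / R_total = 209 / 0.3351

Q ≈ 624 W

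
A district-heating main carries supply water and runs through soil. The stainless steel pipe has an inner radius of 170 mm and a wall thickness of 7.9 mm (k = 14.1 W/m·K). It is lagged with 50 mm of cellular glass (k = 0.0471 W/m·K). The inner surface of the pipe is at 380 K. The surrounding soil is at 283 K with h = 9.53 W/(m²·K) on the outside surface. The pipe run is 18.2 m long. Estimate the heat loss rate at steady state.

Per-layer cylindrical resistances, series-summed:
R_stainless steel pipe wall = ln(177.9/170)/(2π×14.1×18.2) = 2.817×10^-5 K/W
R_cellular glass = ln(227.9/177.9)/(2π×0.0471×18.2) = 0.04599 K/W
R_outer film = 1/(h_o·2πr_oL) = 1/(9.53×2π×0.2279×18.2) = 0.004026 K/W
R_total = 0.05004 K/W
Q = ΔT/R_total = 97/0.05004

Q ≈ 1940 W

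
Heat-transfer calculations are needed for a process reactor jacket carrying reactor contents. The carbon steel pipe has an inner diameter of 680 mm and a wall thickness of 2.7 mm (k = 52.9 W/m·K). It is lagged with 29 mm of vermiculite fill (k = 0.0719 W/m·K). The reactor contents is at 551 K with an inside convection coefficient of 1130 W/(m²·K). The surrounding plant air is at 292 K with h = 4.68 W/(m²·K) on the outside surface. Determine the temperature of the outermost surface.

Per-layer cylindrical resistances, series-summed:
R_inner film = 1/(h_i·2πr₁L) = 1/(1130×2π×0.34×1) = 4.143×10^-4 K/W
R_carbon steel pipe wall = ln(342.7/340)/(2π×52.9×1) = 2.38×10^-5 K/W
R_vermiculite fill = ln(371.7/342.7)/(2π×0.0719×1) = 0.1798 K/W
R_outer film = 1/(h_o·2πr_oL) = 1/(4.68×2π×0.3717×1) = 0.09149 K/W
R_total = 0.2717 K/W
Q = ΔT/R_total = 259/0.2717
Q = 953 W/m
T_interface = T_inner − Q·ΣR(inner→interface) = 551 − 953×0.1802

T ≈ 379 K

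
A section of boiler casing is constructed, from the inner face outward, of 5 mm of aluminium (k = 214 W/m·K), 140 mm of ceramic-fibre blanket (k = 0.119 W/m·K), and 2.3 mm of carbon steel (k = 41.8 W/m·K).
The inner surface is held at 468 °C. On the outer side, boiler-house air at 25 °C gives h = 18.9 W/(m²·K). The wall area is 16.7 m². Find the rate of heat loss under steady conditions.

Q ≈ 6020 W

Treating each layer as a thermal resistance in series:
R_aluminium = L/(kA) = 0.005/(214×16.7) = 1.399×10^-6 K/W
R_ceramic-fibre blanket = L/(kA) = 0.14/(0.119×16.7) = 0.07045 K/W
R_carbon steel = L/(kA) = 0.0023/(41.8×16.7) = 3.295×10^-6 K/W
R_outer film = 1/(h_o·A) = 1/(18.9×16.7) = 0.003168 K/W
R_total = 0.07362 K/W
Q = ΔT / R_total = 443 / 0.07362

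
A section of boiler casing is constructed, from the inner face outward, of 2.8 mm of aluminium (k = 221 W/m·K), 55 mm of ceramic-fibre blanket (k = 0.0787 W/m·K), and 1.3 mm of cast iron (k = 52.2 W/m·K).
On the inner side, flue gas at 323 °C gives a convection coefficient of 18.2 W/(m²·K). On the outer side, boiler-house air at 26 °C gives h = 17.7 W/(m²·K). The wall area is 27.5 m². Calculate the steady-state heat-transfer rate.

Q ≈ 10100 W

Model the wall as resistances in series:
R_inner film = 1/(h_i·A) = 1/(18.2×27.5) = 0.001998 K/W
R_aluminium = L/(kA) = 0.0028/(221×27.5) = 4.607×10^-7 K/W
R_ceramic-fibre blanket = L/(kA) = 0.055/(0.0787×27.5) = 0.02541 K/W
R_cast iron = L/(kA) = 0.0013/(52.2×27.5) = 9.056×10^-7 K/W
R_outer film = 1/(h_o·A) = 1/(17.7×27.5) = 0.002054 K/W
R_total = 0.02947 K/W
Q = ΔT / R_total = 297 / 0.02947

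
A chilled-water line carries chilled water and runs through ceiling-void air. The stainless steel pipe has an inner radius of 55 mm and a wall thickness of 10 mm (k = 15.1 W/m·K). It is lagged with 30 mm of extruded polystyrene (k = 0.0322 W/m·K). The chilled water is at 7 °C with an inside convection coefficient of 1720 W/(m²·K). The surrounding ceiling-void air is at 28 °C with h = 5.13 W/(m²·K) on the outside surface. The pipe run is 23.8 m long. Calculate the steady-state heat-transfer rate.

Per-layer cylindrical resistances, series-summed:
R_inner film = 1/(h_i·2πr₁L) = 1/(1720×2π×0.055×23.8) = 7.069×10^-5 K/W
R_stainless steel pipe wall = ln(65/55)/(2π×15.1×23.8) = 7.398×10^-5 K/W
R_extruded polystyrene = ln(95/65)/(2π×0.0322×23.8) = 0.07881 K/W
R_outer film = 1/(h_o·2πr_oL) = 1/(5.13×2π×0.095×23.8) = 0.01372 K/W
R_total = 0.09268 K/W
Q = ΔT/R_total = 21/0.09268

Q ≈ 227 W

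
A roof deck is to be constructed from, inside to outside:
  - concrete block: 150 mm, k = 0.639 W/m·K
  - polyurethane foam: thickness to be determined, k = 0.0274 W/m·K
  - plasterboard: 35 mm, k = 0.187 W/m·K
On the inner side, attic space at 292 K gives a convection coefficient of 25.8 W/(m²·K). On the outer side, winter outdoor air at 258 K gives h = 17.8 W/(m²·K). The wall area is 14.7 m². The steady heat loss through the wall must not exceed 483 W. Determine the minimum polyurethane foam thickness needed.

L ≈ 14.2 mm

Using the resistance-network approach (series):
R_inner film = 1/(h_i·A) = 1/(25.8×14.7) = 0.002637 K/W
R_concrete block = L/(kA) = 0.15/(0.639×14.7) = 0.01597 K/W
R_plasterboard = L/(kA) = 0.035/(0.187×14.7) = 0.01273 K/W
R_outer film = 1/(h_o·A) = 1/(17.8×14.7) = 0.003822 K/W
Sum of the known resistances R_other = 0.03516 K/W
Required total resistance R_tot = ΔT/Q_allow = 34/483 = 0.07039 K/W
R_polyurethane foam = R_tot − R_other = 0.03523 K/W
L = R·k·A = 0.03523×0.0274×14.7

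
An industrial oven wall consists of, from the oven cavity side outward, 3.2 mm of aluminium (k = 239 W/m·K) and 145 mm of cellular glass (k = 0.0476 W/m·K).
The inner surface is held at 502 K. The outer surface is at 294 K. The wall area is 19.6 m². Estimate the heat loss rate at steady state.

Q ≈ 1340 W

Using the resistance-network approach (series):
R_aluminium = L/(kA) = 0.0032/(239×19.6) = 6.831×10^-7 K/W
R_cellular glass = L/(kA) = 0.145/(0.0476×19.6) = 0.1554 K/W
R_total = 0.1554 K/W
Q = ΔT / R_total = 208 / 0.1554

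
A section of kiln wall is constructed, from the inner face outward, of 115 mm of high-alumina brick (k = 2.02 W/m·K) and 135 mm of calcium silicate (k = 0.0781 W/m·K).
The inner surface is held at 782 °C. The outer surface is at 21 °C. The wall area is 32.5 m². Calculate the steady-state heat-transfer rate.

Q ≈ 13900 W

Thermal resistances in series:
R_high-alumina brick = L/(kA) = 0.115/(2.02×32.5) = 0.001752 K/W
R_calcium silicate = L/(kA) = 0.135/(0.0781×32.5) = 0.05319 K/W
R_total = 0.05494 K/W
Q = ΔT / R_total = 761 / 0.05494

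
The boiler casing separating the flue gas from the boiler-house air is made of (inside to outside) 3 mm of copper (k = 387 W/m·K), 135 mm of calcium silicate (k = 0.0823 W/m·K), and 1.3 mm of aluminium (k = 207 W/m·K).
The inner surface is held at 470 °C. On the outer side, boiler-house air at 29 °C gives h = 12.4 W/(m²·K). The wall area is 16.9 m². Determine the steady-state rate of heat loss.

Q ≈ 4330 W

Using the resistance-network approach (series):
R_copper = L/(kA) = 0.003/(387×16.9) = 4.587×10^-7 K/W
R_calcium silicate = L/(kA) = 0.135/(0.0823×16.9) = 0.09706 K/W
R_aluminium = L/(kA) = 0.0013/(207×16.9) = 3.716×10^-7 K/W
R_outer film = 1/(h_o·A) = 1/(12.4×16.9) = 0.004772 K/W
R_total = 0.1018 K/W
Q = ΔT / R_total = 441 / 0.1018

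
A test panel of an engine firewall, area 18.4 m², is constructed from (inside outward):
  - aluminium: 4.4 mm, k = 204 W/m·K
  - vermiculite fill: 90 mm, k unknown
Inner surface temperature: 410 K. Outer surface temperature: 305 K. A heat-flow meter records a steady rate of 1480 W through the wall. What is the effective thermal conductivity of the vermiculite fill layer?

k ≈ 0.0689 W/(m·K)

Thermal resistances in series:
R_aluminium = L/(kA) = 0.0044/(204×18.4) = 1.172×10^-6 K/W
Sum of known resistances R_other = 1.172×10^-6 K/W
Total R = ΔT/Q = 105/1480 = 0.07095 K/W
R_vermiculite fill = R_total − R_other = 0.07094 K/W
k = L/(R·A) = 0.09/(0.07094×18.4)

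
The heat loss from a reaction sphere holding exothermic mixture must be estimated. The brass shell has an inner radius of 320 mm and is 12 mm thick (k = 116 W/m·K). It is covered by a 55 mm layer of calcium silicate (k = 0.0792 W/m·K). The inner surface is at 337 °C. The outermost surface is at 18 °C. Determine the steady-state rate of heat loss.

For a spherical shell R = (1/r₁ − 1/r₂)/(4πk); film R = 1/(h·4πr²). In series:
R_brass shell = (1/0.32 − 1/0.332)/(4π×116) = 7.749×10^-5 K/W
R_calcium silicate = (1/0.332 − 1/0.387)/(4π×0.0792) = 0.4301 K/W
R_total = 0.4302 K/W
Q = ΔT/R_total = 319/0.4302

Q ≈ 742 W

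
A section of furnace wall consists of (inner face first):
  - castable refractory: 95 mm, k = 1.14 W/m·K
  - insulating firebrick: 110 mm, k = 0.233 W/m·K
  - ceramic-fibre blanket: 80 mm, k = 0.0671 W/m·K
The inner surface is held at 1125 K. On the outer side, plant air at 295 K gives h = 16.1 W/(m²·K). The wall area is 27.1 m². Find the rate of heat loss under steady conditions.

Q ≈ 12400 W

Treating each layer as a thermal resistance in series:
R_castable refractory = L/(kA) = 0.095/(1.14×27.1) = 0.003075 K/W
R_insulating firebrick = L/(kA) = 0.11/(0.233×27.1) = 0.01742 K/W
R_ceramic-fibre blanket = L/(kA) = 0.08/(0.0671×27.1) = 0.04399 K/W
R_outer film = 1/(h_o·A) = 1/(16.1×27.1) = 0.002292 K/W
R_total = 0.06678 K/W
Q = ΔT / R_total = 830 / 0.06678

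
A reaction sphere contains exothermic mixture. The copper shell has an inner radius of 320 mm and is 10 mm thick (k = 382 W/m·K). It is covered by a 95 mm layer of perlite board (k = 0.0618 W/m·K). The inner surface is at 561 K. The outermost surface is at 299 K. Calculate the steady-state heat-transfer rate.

Q ≈ 300 W

Radial (spherical) resistances in series:
R_copper shell = (1/0.32 − 1/0.33)/(4π×382) = 1.973×10^-5 K/W
R_perlite board = (1/0.33 − 1/0.425)/(4π×0.0618) = 0.8722 K/W
R_total = 0.8722 K/W
Q = ΔT/R_total = 262/0.8722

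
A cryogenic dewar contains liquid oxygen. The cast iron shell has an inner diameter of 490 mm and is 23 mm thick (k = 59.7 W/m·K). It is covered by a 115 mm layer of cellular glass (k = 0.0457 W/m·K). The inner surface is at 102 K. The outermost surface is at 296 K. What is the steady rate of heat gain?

Each spherical layer contributes R = (1/r_i − 1/r_o)/(4πk):
R_cast iron shell = (1/0.245 − 1/0.268)/(4π×59.7) = 4.669×10^-4 K/W
R_cellular glass = (1/0.268 − 1/0.383)/(4π×0.0457) = 1.951 K/W
R_total = 1.951 K/W
Q = ΔT/R_total = 194/1.951

Q ≈ 99.4 W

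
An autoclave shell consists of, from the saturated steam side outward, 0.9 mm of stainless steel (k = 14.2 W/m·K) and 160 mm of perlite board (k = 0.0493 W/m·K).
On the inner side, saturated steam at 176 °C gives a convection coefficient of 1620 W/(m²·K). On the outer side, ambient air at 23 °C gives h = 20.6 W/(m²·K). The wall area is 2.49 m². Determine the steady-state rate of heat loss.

Q ≈ 116 W

Thermal resistances in series:
R_inner film = 1/(h_i·A) = 1/(1620×2.49) = 2.479×10^-4 K/W
R_stainless steel = L/(kA) = 0.0009/(14.2×2.49) = 2.545×10^-5 K/W
R_perlite board = L/(kA) = 0.16/(0.0493×2.49) = 1.303 K/W
R_outer film = 1/(h_o·A) = 1/(20.6×2.49) = 0.0195 K/W
R_total = 1.323 K/W
Q = ΔT / R_total = 153 / 1.323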